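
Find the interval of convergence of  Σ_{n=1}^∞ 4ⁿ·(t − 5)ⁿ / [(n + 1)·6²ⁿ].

The ratio of consecutive coefficients is [(n + 1)/((n+1) + 1)] · 4/36 → 1/9.
Convergence for |t − 5| · 1/9 < 1, i.e. |t − 5| < 9. So R = 9.
At t = 14: comparison with the harmonic series Σ 1/n shows the series diverges.
At t = -4: convergence follows from the alternating series test (terms decrease monotonically to 0).

[-4, 14)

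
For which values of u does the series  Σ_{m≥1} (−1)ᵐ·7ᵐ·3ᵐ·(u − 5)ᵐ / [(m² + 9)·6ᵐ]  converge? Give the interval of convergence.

[33/7, 37/7]

By the ratio test, |a_{m+1}/a_m| = [(m² + 9)/((m+1)² + 9)] · 7·3/6 → 7/2.
Hence the series converges for |u − 5| < 1/(7/2) = 2/7, so the radius of convergence is 2/7.
Check u = 37/7: absolute convergence follows by limit comparison with Σ 1/m².
Endpoint u = 33/7: absolute convergence follows by limit comparison with Σ 1/m².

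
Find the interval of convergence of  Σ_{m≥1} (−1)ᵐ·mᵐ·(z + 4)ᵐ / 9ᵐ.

Applying the root test, |a_m|^(1/m) = m/9 → ∞.
The root grows without bound, so R = 0 (convergence only at z = -4).

{-4}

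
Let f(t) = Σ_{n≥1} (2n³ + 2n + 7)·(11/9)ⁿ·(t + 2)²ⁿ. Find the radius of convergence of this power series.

Ratio test: |a_{n+1}/a_n| = [(2(n+1)³ + 2(n+1) + 7)/(2n³ + 2n + 7)] · 11/9 → 11/9 as n → ∞.
Writing y = (t + 2)², the series in y has radius 9/11, so |t + 2| < √(9/11) and R = 3√11/11.

R = 3√11/11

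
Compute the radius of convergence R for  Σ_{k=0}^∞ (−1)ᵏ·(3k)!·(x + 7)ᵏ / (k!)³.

R = 1/27

Apply the ratio test: |a_{k+1}| / |a_k| = (3k+1)·(3k+2)·(3k+3)/(k+1)³, which tends to 27 as k → ∞.
The series converges when 27 · |x + 7| < 1, giving R = 1/27.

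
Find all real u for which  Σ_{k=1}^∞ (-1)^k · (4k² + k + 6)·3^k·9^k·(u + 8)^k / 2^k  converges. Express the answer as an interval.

(-218/27, -214/27)

By the ratio test, |a_{k+1}/a_k| = [(4(k+1)² + (k+1) + 6)/(4k² + k + 6)] · 3·9/2 → 27/2.
Hence the series converges for |u + 8| < 1/(27/2) = 2/27, so the radius of convergence is 2/27.
When u = -214/27, the terms have absolute value of order k², which does not tend to 0, so the series diverges by the divergence test.
At u = -218/27: the k-th term does not approach 0; divergence by the term test.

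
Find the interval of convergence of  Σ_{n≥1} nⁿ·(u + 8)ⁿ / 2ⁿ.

Root test: |a_n|^(1/n) = n/2 → ∞.
The root grows without bound, so R = 0 (convergence only at u = -8).

{-8}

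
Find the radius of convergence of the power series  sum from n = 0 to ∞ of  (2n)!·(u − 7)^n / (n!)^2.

The ratio of consecutive coefficients is (2n+1)·(2n+2)/(n+1)² → 4.
Hence the series converges for |u − 7| < 1/(4) = 1/4, so the radius of convergence is 1/4.

R = 1/4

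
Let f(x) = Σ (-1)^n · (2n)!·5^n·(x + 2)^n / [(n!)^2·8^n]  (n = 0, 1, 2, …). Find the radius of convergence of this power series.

Ratio test: |a_{n+1}/a_n| = (2n+1)·(2n+2)/(n+1)² · 5/8 → 5/2 as n → ∞.
Hence the series converges for |x + 2| < 1/(5/2) = 2/5, so the radius of convergence is 2/5.

R = 2/5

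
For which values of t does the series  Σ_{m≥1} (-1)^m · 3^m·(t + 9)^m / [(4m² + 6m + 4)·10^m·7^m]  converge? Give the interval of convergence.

Apply the ratio test: |a_{m+1}| / |a_m| = [(4m² + 6m + 4)/(4(m+1)² + 6(m+1) + 4)] · 3/(10·7), which tends to 3/70 as m → ∞.
Hence the series converges for |t + 9| < 1/(3/70) = 70/3, so the radius of convergence is 70/3.
At t = 43/3: the series is dominated by a constant times Σ 1/m², which converges (p = 2 > 1).
When t = -97/3, absolute convergence follows by limit comparison with Σ 1/m².

[-97/3, 43/3]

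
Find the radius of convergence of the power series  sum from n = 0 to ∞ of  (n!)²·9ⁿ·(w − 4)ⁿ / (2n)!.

R = 4/9

Ratio test: |a_{n+1}/a_n| = (n+1)²/[(2n+1)·(2n+2)] · 9 → 9/4 as n → ∞.
Convergence for |w − 4| · 9/4 < 1, i.e. |w − 4| < 4/9. So R = 4/9.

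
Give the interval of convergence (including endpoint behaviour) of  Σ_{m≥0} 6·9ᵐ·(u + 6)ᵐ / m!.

Apply the ratio test: |a_{m+1}| / |a_m| = 6/6 · 9 · 1/(m+1), which tends to 0 as m → ∞.
Since the limit is 0 < 1 for every u, the series converges on all of ℝ and R = ∞.

(−∞, ∞)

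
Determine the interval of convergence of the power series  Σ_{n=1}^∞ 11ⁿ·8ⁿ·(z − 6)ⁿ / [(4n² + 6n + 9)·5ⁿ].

The ratio of consecutive coefficients is [(4n² + 6n + 9)/(4(n+1)² + 6(n+1) + 9)] · 11·8/5 → 88/5.
Thus R = 1/(88/5) = 5/88.
Check z = 533/88: the series is dominated by a constant times Σ 1/n², which converges (p = 2 > 1).
At z = 523/88: the terms are on the order of 1/n², so the series converges absolutely by comparison with the p-series (p = 2 > 1).

[523/88, 533/88]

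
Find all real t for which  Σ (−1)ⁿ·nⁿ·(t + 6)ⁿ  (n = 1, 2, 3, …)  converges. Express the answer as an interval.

{-6}

Applying the root test, |a_n|^(1/n) = n → ∞.
Since the n-th root of |a_n| is unbounded, the series converges only at t = -6; R = 0.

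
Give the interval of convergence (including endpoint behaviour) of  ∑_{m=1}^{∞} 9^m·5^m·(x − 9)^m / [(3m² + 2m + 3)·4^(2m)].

Ratio test: |a_{m+1}/a_m| = [(3m² + 2m + 3)/(3(m+1)² + 2(m+1) + 3)] · 9·5/16 → 45/16 as m → ∞.
Convergence for |x − 9| · 45/16 < 1, i.e. |x − 9| < 16/45. So R = 16/45.
When x = 421/45, the series is dominated by a constant times Σ 1/m², which converges (p = 2 > 1).
When x = 389/45, the terms are on the order of 1/m², so the series converges absolutely by comparison with the p-series (p = 2 > 1).

[389/45, 421/45]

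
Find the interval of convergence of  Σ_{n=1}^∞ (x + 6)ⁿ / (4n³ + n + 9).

Apply the ratio test: |a_{n+1}| / |a_n| = (4n³ + n + 9)/(4(n+1)³ + (n+1) + 9), which tends to 1 as n → ∞.
Convergence for |x + 6| < 1, so R = 1.
Endpoint x = -5: the series is dominated by a constant times Σ 1/n³, which converges (p = 3 > 1).
At x = -7: absolute convergence follows by limit comparison with Σ 1/n³.

[-7, -5]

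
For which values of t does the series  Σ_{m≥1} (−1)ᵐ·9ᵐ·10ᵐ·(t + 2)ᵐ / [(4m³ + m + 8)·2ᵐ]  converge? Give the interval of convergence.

[-91/45, -89/45]

Ratio test: |a_{m+1}/a_m| = [(4m³ + m + 8)/(4(m+1)³ + (m+1) + 8)] · 9·10/2 → 45 as m → ∞.
Convergence for |t + 2| · 45 < 1, i.e. |t + 2| < 1/45. So R = 1/45.
Check t = -89/45: absolute convergence follows by limit comparison with Σ 1/m³.
At t = -91/45: the series is dominated by a constant times Σ 1/m³, which converges (p = 3 > 1).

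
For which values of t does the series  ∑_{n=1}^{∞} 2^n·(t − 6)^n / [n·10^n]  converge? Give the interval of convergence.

By the ratio test, |a_{n+1}/a_n| = [n/(n+1)] · 2/10 → 1/5.
Hence the series converges for |t − 6| < 1/(1/5) = 5, so the radius of convergence is 5.
At t = 11: the terms behave like c/n; limit comparison with the harmonic series gives divergence.
Endpoint t = 1: an alternating series whose terms decrease to 0 in absolute value, so it converges by the Leibniz criterion.

[1, 11)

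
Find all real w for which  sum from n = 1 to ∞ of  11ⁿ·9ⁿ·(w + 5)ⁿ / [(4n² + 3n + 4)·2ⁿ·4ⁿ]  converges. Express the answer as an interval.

[-503/99, -487/99]

By the ratio test, |a_{n+1}/a_n| = [(4n² + 3n + 4)/(4(n+1)² + 3(n+1) + 4)] · 11·9/(2·4) → 99/8.
The series converges when 99/8 · |w + 5| < 1, giving R = 8/99.
Endpoint w = -487/99: the terms are on the order of 1/n², so the series converges absolutely by comparison with the p-series (p = 2 > 1).
When w = -503/99, the series is dominated by a constant times Σ 1/n², which converges (p = 2 > 1).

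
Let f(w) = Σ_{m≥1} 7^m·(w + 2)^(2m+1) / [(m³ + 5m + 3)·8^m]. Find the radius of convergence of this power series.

R = 2√14/7

Ratio test: |a_{m+1}/a_m| = [(m³ + 5m + 3)/((m+1)³ + 5(m+1) + 3)] · 7/8 → 7/8 as m → ∞.
Successive powers of (w + 2) differ by 2, so the series converges when |w + 2|² · 7/8 < 1, i.e. |w + 2| < √(8/7). So R = 2√14/7.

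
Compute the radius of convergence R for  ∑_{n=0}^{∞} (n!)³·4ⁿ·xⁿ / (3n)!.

Apply the ratio test: |a_{n+1}| / |a_n| = (n+1)³/[(3n+1)·(3n+2)·(3n+3)] · 4, which tends to 4/27 as n → ∞.
The series converges when 4/27 · |x| < 1, giving R = 27/4.

R = 27/4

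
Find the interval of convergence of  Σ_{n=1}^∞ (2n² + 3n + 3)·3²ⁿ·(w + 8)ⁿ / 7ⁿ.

(-79/9, -65/9)

By the ratio test, |a_{n+1}/a_n| = [(2(n+1)² + 3(n+1) + 3)/(2n² + 3n + 3)] · 9/7 → 9/7.
The series converges when 9/7 · |w + 8| < 1, giving R = 7/9.
At w = -65/9: the n-th term does not approach 0; divergence by the term test.
Endpoint w = -79/9: the n-th term does not approach 0; divergence by the term test.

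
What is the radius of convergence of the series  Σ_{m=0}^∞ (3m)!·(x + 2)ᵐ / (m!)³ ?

R = 1/27

Ratio test: |a_{m+1}/a_m| = (3m+1)·(3m+2)·(3m+3)/(m+1)³ → 27 as m → ∞.
Hence the series converges for |x + 2| < 1/(27) = 1/27, so the radius of convergence is 1/27.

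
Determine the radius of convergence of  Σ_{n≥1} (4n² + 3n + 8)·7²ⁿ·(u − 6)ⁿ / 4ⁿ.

R = 4/49

Ratio test: |a_{n+1}/a_n| = [(4(n+1)² + 3(n+1) + 8)/(4n² + 3n + 8)] · 49/4 → 49/4 as n → ∞.
Convergence for |u − 6| · 49/4 < 1, i.e. |u − 6| < 4/49. So R = 4/49.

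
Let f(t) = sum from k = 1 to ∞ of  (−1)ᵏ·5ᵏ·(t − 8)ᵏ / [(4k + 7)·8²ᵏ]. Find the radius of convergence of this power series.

Apply the ratio test: |a_{k+1}| / |a_k| = [(4k + 7)/(4(k+1) + 7)] · 5/64, which tends to 5/64 as k → ∞.
The series converges when 5/64 · |t − 8| < 1, giving R = 64/5.

R = 64/5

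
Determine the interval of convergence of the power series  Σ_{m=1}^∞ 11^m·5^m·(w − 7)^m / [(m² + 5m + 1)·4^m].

[381/55, 389/55]

By the ratio test, |a_{m+1}/a_m| = [(m² + 5m + 1)/((m+1)² + 5(m+1) + 1)] · 11·5/4 → 55/4.
Thus R = 1/(55/4) = 4/55.
At w = 389/55: the terms are on the order of 1/m², so the series converges absolutely by comparison with the p-series (p = 2 > 1).
When w = 381/55, the terms are on the order of 1/m², so the series converges absolutely by comparison with the p-series (p = 2 > 1).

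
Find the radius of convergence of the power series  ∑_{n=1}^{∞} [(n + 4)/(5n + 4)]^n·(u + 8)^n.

Root test: |a_n|^(1/n) = (n + 4)/(5n + 4) → 1/5.
Thus R = 1/(1/5) = 5.

R = 5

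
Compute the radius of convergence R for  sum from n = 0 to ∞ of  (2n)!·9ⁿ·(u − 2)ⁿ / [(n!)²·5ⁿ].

The ratio of consecutive coefficients is (2n+1)·(2n+2)/(n+1)² · 9/5 → 36/5.
The series converges when 36/5 · |u − 2| < 1, giving R = 5/36.

R = 5/36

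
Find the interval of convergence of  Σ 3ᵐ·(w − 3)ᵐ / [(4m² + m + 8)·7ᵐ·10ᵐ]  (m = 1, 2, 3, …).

[-61/3, 79/3]

Apply the ratio test: |a_{m+1}| / |a_m| = [(4m² + m + 8)/(4(m+1)² + (m+1) + 8)] · 3/(7·10), which tends to 3/70 as m → ∞.
Convergence for |w − 3| · 3/70 < 1, i.e. |w − 3| < 70/3. So R = 70/3.
Endpoint w = 79/3: absolute convergence follows by limit comparison with Σ 1/m².
Check w = -61/3: absolute convergence follows by limit comparison with Σ 1/m².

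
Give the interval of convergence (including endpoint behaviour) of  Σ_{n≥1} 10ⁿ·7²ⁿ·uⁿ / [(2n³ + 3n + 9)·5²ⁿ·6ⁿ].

[-15/49, 15/49]

The ratio of consecutive coefficients is [(2n³ + 3n + 9)/(2(n+1)³ + 3(n+1) + 9)] · 10·49/(25·6) → 49/15.
Convergence for |u| · 49/15 < 1, i.e. |u| < 15/49. So R = 15/49.
Check u = 15/49: the series is dominated by a constant times Σ 1/n³, which converges (p = 3 > 1).
Check u = -15/49: absolute convergence follows by limit comparison with Σ 1/n³.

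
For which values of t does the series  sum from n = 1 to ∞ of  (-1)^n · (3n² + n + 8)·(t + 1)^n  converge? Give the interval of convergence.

Apply the ratio test: |a_{n+1}| / |a_n| = (3(n+1)² + (n+1) + 8)/(3n² + n + 8), which tends to 1 as n → ∞.
Hence R = 1.
When t = 0, the terms do not tend to 0, so the series diverges.
Endpoint t = -2: the n-th term does not approach 0; divergence by the term test.

(-2, 0)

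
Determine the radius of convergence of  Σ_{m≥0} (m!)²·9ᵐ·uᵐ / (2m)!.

R = 4/9

By the ratio test, |a_{m+1}/a_m| = (m+1)²/[(2m+1)·(2m+2)] · 9 → 9/4.
The series converges when 9/4 · |u| < 1, giving R = 4/9.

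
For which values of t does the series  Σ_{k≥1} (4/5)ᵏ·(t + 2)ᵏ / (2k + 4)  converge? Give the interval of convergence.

Apply the ratio test: |a_{k+1}| / |a_k| = [(2k + 4)/(2(k+1) + 4)] · 4/5, which tends to 4/5 as k → ∞.
Hence the series converges for |t + 2| < 1/(4/5) = 5/4, so the radius of convergence is 5/4.
Check t = -3/4: the terms behave like c/k; limit comparison with the harmonic series gives divergence.
Endpoint t = -13/4: convergence follows from the alternating series test (terms decrease monotonically to 0).

[-13/4, -3/4)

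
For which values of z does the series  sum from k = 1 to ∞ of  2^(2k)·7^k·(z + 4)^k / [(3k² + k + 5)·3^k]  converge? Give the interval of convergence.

The ratio of consecutive coefficients is [(3k² + k + 5)/(3(k+1)² + (k+1) + 5)] · 4·7/3 → 28/3.
The series converges when 28/3 · |z + 4| < 1, giving R = 3/28.
At z = -109/28: the series is dominated by a constant times Σ 1/k², which converges (p = 2 > 1).
Check z = -115/28: absolute convergence follows by limit comparison with Σ 1/k².

[-115/28, -109/28]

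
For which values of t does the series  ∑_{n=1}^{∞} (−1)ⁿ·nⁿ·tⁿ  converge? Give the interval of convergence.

{0}

Applying the root test, |a_n|^(1/n) = n → ∞.
Since the n-th root of |a_n| is unbounded, the series converges only at t = 0; R = 0.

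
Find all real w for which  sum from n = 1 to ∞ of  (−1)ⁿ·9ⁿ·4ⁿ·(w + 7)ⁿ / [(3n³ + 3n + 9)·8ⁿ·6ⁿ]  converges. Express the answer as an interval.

Ratio test: |a_{n+1}/a_n| = [(3n³ + 3n + 9)/(3(n+1)³ + 3(n+1) + 9)] · 9·4/(8·6) → 3/4 as n → ∞.
Hence the series converges for |w + 7| < 1/(3/4) = 4/3, so the radius of convergence is 4/3.
Check w = -17/3: the terms are on the order of 1/n³, so the series converges absolutely by comparison with the p-series (p = 3 > 1).
At w = -25/3: the series is dominated by a constant times Σ 1/n³, which converges (p = 3 > 1).

[-25/3, -17/3]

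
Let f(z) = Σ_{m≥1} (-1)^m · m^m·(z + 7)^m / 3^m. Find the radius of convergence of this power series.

Root test: |a_m|^(1/m) = m/3 → ∞.
The root grows without bound, so R = 0 (convergence only at z = -7).

R = 0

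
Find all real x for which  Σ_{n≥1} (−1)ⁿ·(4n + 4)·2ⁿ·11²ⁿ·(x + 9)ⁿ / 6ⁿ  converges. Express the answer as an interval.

The ratio of consecutive coefficients is [(4(n+1) + 4)/(4n + 4)] · 2·121/6 → 121/3.
Convergence for |x + 9| · 121/3 < 1, i.e. |x + 9| < 3/121. So R = 3/121.
At x = -1086/121: the terms have absolute value of order n, which does not tend to 0, so the series diverges by the divergence test.
When x = -1092/121, the n-th term does not approach 0; divergence by the term test.

(-1092/121, -1086/121)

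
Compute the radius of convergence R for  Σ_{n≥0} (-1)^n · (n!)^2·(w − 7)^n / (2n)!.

R = 4

By the ratio test, |a_{n+1}/a_n| = (n+1)²/[(2n+1)·(2n+2)] → 1/4.
Hence the series converges for |w − 7| < 1/(1/4) = 4, so the radius of convergence is 4.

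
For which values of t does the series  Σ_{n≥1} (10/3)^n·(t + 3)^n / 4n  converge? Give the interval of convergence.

[-33/10, -27/10)

The ratio of consecutive coefficients is [4n/4(n+1)] · 10/3 → 10/3.
Hence the series converges for |t + 3| < 1/(10/3) = 3/10, so the radius of convergence is 3/10.
Endpoint t = -27/10: comparison with the harmonic series Σ 1/n shows the series diverges.
Endpoint t = -33/10: an alternating series whose terms decrease to 0 in absolute value, so it converges by the Leibniz criterion.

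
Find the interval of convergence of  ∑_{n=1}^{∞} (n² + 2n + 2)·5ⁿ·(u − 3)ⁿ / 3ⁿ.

(12/5, 18/5)

Apply the ratio test: |a_{n+1}| / |a_n| = [((n+1)² + 2(n+1) + 2)/(n² + 2n + 2)] · 5/3, which tends to 5/3 as n → ∞.
The series converges when 5/3 · |u − 3| < 1, giving R = 3/5.
At u = 18/5: the terms have absolute value of order n², which does not tend to 0, so the series diverges by the divergence test.
Endpoint u = 12/5: the terms have absolute value of order n², which does not tend to 0, so the series diverges by the divergence test.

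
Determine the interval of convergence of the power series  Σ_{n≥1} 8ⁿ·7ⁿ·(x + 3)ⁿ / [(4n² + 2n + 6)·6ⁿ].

By the ratio test, |a_{n+1}/a_n| = [(4n² + 2n + 6)/(4(n+1)² + 2(n+1) + 6)] · 8·7/6 → 28/3.
The series converges when 28/3 · |x + 3| < 1, giving R = 3/28.
Check x = -81/28: absolute convergence follows by limit comparison with Σ 1/n².
Endpoint x = -87/28: absolute convergence follows by limit comparison with Σ 1/n².

[-87/28, -81/28]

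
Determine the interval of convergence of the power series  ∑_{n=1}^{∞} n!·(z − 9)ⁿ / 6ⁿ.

{9}

The ratio of consecutive coefficients is (n+1) · 1/6 → ∞.
The terms grow without bound for any (z − 9) ≠ 0, so R = 0 (convergence only at z = 9).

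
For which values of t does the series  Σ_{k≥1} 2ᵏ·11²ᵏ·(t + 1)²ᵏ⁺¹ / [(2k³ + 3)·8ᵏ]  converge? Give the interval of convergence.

[-13/11, -9/11]

Ratio test: |a_{k+1}/a_k| = [(2k³ + 3)/(2(k+1)³ + 3)] · 2·121/8 → 121/4 as k → ∞.
Writing y = (t + 1)², the series in y has radius 4/121, so |t + 1| < √(4/121) = 2/11 and R = 2/11.
When t = -9/11, the terms are on the order of 1/k³, so the series converges absolutely by comparison with the p-series (p = 3 > 1).
When t = -13/11, the series is dominated by a constant times Σ 1/k³, which converges (p = 3 > 1).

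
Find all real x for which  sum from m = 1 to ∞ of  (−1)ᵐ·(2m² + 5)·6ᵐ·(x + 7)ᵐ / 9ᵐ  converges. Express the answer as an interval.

Apply the ratio test: |a_{m+1}| / |a_m| = [(2(m+1)² + 5)/(2m² + 5)] · 6/9, which tends to 2/3 as m → ∞.
Convergence for |x + 7| · 2/3 < 1, i.e. |x + 7| < 3/2. So R = 3/2.
Endpoint x = -11/2: the terms have absolute value of order m², which does not tend to 0, so the series diverges by the divergence test.
Check x = -17/2: the terms do not tend to 0, so the series diverges.

(-17/2, -11/2)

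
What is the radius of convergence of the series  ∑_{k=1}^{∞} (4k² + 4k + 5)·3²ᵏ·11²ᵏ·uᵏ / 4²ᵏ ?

R = 16/1089

Ratio test: |a_{k+1}/a_k| = [(4(k+1)² + 4(k+1) + 5)/(4k² + 4k + 5)] · 9·121/16 → 1089/16 as k → ∞.
Thus R = 1/(1089/16) = 16/1089.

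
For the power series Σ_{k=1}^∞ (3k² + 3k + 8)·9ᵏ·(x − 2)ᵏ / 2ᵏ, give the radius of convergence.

By the ratio test, |a_{k+1}/a_k| = [(3(k+1)² + 3(k+1) + 8)/(3k² + 3k + 8)] · 9/2 → 9/2.
Thus R = 1/(9/2) = 2/9.

R = 2/9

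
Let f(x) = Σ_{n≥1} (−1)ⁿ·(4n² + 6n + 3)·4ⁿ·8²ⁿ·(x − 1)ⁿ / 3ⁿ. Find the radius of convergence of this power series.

R = 3/256

Ratio test: |a_{n+1}/a_n| = [(4(n+1)² + 6(n+1) + 3)/(4n² + 6n + 3)] · 4·64/3 → 256/3 as n → ∞.
The series converges when 256/3 · |x − 1| < 1, giving R = 3/256.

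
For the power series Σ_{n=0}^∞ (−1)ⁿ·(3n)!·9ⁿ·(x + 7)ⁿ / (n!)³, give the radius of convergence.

R = 1/243

Ratio test: |a_{n+1}/a_n| = (3n+1)·(3n+2)·(3n+3)/(n+1)³ · 9 → 243 as n → ∞.
The series converges when 243 · |x + 7| < 1, giving R = 1/243.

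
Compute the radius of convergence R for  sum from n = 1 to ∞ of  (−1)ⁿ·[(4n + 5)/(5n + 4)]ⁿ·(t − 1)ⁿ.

By the Cauchy root test, |a_n|^(1/n) = (4n + 5)/(5n + 4) → 4/5.
The series converges when 4/5 · |t − 1| < 1, giving R = 5/4.

R = 5/4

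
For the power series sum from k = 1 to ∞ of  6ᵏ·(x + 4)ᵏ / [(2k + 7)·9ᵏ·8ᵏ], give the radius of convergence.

R = 12

Apply the ratio test: |a_{k+1}| / |a_k| = [(2k + 7)/(2(k+1) + 7)] · 6/(9·8), which tends to 1/12 as k → ∞.
Thus R = 1/(1/12) = 12.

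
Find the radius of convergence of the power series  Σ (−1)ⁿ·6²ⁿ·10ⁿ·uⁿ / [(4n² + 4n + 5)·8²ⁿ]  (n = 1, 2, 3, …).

Apply the ratio test: |a_{n+1}| / |a_n| = [(4n² + 4n + 5)/(4(n+1)² + 4(n+1) + 5)] · 36·10/64, which tends to 45/8 as n → ∞.
The series converges when 45/8 · |u| < 1, giving R = 8/45.

R = 8/45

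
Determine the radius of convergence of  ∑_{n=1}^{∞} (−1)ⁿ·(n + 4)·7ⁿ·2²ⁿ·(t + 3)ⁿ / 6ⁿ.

The ratio of consecutive coefficients is [((n+1) + 4)/(n + 4)] · 7·4/6 → 14/3.
Convergence for |t + 3| · 14/3 < 1, i.e. |t + 3| < 3/14. So R = 3/14.

R = 3/14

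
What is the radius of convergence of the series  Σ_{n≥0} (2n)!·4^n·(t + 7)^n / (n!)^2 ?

Apply the ratio test: |a_{n+1}| / |a_n| = (2n+1)·(2n+2)/(n+1)² · 4, which tends to 16 as n → ∞.
Hence the series converges for |t + 7| < 1/(16) = 1/16, so the radius of convergence is 1/16.

R = 1/16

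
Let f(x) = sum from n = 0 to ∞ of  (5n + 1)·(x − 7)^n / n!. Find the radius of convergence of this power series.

R = ∞

Ratio test: |a_{n+1}/a_n| = (5(n+1) + 1)/(5n + 1) · 1/(n+1) → 0 as n → ∞.
Since the limit is 0 < 1 for every x, the series converges on all of ℝ and R = ∞.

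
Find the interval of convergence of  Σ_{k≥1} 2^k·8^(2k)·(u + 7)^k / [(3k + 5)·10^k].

The ratio of consecutive coefficients is [(3k + 5)/(3(k+1) + 5)] · 2·64/10 → 64/5.
Convergence for |u + 7| · 64/5 < 1, i.e. |u + 7| < 5/64. So R = 5/64.
When u = -443/64, the terms are asymptotic to a nonzero constant times 1/k, so the series diverges by limit comparison with Σ 1/k.
Check u = -453/64: an alternating series whose terms decrease to 0 in absolute value, so it converges by the Leibniz criterion.

[-453/64, -443/64)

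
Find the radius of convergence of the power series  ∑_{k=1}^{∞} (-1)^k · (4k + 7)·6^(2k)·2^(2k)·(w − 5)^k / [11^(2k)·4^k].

R = 121/36

The ratio of consecutive coefficients is [(4(k+1) + 7)/(4k + 7)] · 36·4/(121·4) → 36/121.
Convergence for |w − 5| · 36/121 < 1, i.e. |w − 5| < 121/36. So R = 121/36.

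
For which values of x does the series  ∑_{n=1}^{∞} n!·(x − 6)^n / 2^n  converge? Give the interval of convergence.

{6}

Apply the ratio test: |a_{n+1}| / |a_n| = (n+1) · 1/2, which tends to ∞ as n → ∞.
The ratio grows without bound, so the series diverges whenever (x − 6) ≠ 0; it converges only at x = 6. R = 0.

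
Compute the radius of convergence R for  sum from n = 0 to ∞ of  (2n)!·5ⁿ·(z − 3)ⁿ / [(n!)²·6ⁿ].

R = 3/10

Ratio test: |a_{n+1}/a_n| = (2n+1)·(2n+2)/(n+1)² · 5/6 → 10/3 as n → ∞.
Convergence for |z − 3| · 10/3 < 1, i.e. |z − 3| < 3/10. So R = 3/10.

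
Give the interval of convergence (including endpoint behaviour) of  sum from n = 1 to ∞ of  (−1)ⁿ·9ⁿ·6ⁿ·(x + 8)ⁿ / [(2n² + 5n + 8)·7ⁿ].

Apply the ratio test: |a_{n+1}| / |a_n| = [(2n² + 5n + 8)/(2(n+1)² + 5(n+1) + 8)] · 9·6/7, which tends to 54/7 as n → ∞.
Thus R = 1/(54/7) = 7/54.
Endpoint x = -425/54: the terms are on the order of 1/n², so the series converges absolutely by comparison with the p-series (p = 2 > 1).
At x = -439/54: the series is dominated by a constant times Σ 1/n², which converges (p = 2 > 1).

[-439/54, -425/54]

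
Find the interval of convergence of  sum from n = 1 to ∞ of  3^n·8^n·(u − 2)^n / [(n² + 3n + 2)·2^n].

[23/12, 25/12]

The ratio of consecutive coefficients is [(n² + 3n + 2)/((n+1)² + 3(n+1) + 2)] · 3·8/2 → 12.
Thus R = 1/(12) = 1/12.
When u = 25/12, the terms are on the order of 1/n², so the series converges absolutely by comparison with the p-series (p = 2 > 1).
At u = 23/12: the terms are on the order of 1/n², so the series converges absolutely by comparison with the p-series (p = 2 > 1).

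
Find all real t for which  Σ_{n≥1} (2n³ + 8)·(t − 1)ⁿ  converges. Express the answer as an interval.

Ratio test: |a_{n+1}/a_n| = (2(n+1)³ + 8)/(2n³ + 8) → 1 as n → ∞.
So the series converges when |t − 1| < 1 and diverges when |t − 1| > 1; R = 1.
Endpoint t = 2: the terms do not tend to 0, so the series diverges.
Check t = 0: the n-th term does not approach 0; divergence by the term test.

(0, 2)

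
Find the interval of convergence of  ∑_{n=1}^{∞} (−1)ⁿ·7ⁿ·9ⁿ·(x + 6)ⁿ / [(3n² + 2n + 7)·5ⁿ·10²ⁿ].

[-878/63, 122/63]

By the ratio test, |a_{n+1}/a_n| = [(3n² + 2n + 7)/(3(n+1)² + 2(n+1) + 7)] · 7·9/(5·100) → 63/500.
Hence the series converges for |x + 6| < 1/(63/500) = 500/63, so the radius of convergence is 500/63.
When x = 122/63, the terms are on the order of 1/n², so the series converges absolutely by comparison with the p-series (p = 2 > 1).
When x = -878/63, absolute convergence follows by limit comparison with Σ 1/n².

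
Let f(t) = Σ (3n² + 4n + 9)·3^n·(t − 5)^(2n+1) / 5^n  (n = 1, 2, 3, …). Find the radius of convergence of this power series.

Ratio test: |a_{n+1}/a_n| = [(3(n+1)² + 4(n+1) + 9)/(3n² + 4n + 9)] · 3/5 → 3/5 as n → ∞.
Successive powers of (t − 5) differ by 2, so the series converges when |t − 5|² · 3/5 < 1, i.e. |t − 5| < √(5/3). So R = √15/3.

R = √15/3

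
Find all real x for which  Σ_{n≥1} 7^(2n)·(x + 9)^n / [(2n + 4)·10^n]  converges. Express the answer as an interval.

Apply the ratio test: |a_{n+1}| / |a_n| = [(2n + 4)/(2(n+1) + 4)] · 49/10, which tends to 49/10 as n → ∞.
Convergence for |x + 9| · 49/10 < 1, i.e. |x + 9| < 10/49. So R = 10/49.
When x = -431/49, the terms behave like c/n; limit comparison with the harmonic series gives divergence.
Check x = -451/49: the terms alternate in sign and decrease monotonically to 0 in absolute value (size ~ c/n), so the alternating series test gives convergence.

[-451/49, -431/49)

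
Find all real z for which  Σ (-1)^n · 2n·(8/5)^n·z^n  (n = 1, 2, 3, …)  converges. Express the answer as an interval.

(-5/8, 5/8)

Ratio test: |a_{n+1}/a_n| = [2(n+1)/2n] · 8/5 → 8/5 as n → ∞.
Hence the series converges for |z| < 1/(8/5) = 5/8, so the radius of convergence is 5/8.
Check z = 5/8: the terms have absolute value of order n, which does not tend to 0, so the series diverges by the divergence test.
Check z = -5/8: the terms have absolute value of order n, which does not tend to 0, so the series diverges by the divergence test.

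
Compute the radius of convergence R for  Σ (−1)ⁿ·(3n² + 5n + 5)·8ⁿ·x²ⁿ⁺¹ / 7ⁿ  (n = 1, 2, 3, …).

R = √14/4

By the ratio test, |a_{n+1}/a_n| = [(3(n+1)² + 5(n+1) + 5)/(3n² + 5n + 5)] · 8/7 → 8/7.
Successive powers of x differ by 2, so the series converges when |x|² · 8/7 < 1, i.e. |x| < √(7/8). So R = √14/4.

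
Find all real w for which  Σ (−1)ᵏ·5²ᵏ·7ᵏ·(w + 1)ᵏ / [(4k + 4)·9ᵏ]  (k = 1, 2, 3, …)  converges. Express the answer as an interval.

Ratio test: |a_{k+1}/a_k| = [(4k + 4)/(4(k+1) + 4)] · 25·7/9 → 175/9 as k → ∞.
Convergence for |w + 1| · 175/9 < 1, i.e. |w + 1| < 9/175. So R = 9/175.
At w = -166/175: the terms alternate in sign and decrease monotonically to 0 in absolute value (size ~ c/k), so the alternating series test gives convergence.
When w = -184/175, the terms are asymptotic to a nonzero constant times 1/k, so the series diverges by limit comparison with Σ 1/k.

(-184/175, -166/175]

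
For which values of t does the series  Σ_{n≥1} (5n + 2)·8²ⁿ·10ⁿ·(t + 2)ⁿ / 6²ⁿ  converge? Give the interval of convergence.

The ratio of consecutive coefficients is [(5(n+1) + 2)/(5n + 2)] · 64·10/36 → 160/9.
Hence the series converges for |t + 2| < 1/(160/9) = 9/160, so the radius of convergence is 9/160.
Check t = -311/160: the n-th term does not approach 0; divergence by the term test.
When t = -329/160, the n-th term does not approach 0; divergence by the term test.

(-329/160, -311/160)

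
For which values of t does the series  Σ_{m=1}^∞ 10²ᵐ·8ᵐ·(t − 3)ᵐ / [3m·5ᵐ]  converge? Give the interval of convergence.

[479/160, 481/160)

By the ratio test, |a_{m+1}/a_m| = [3m/3(m+1)] · 100·8/5 → 160.
Hence the series converges for |t − 3| < 1/(160) = 1/160, so the radius of convergence is 1/160.
At t = 481/160: the terms behave like c/m; limit comparison with the harmonic series gives divergence.
At t = 479/160: an alternating series whose terms decrease to 0 in absolute value, so it converges by the Leibniz criterion.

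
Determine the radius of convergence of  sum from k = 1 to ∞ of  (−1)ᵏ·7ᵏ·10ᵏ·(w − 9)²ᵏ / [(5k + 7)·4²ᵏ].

Apply the ratio test: |a_{k+1}| / |a_k| = [(5k + 7)/(5(k+1) + 7)] · 7·10/16, which tends to 35/8 as k → ∞.
Successive powers of (w − 9) differ by 2, so the series converges when |w − 9|² · 35/8 < 1, i.e. |w − 9| < √(8/35). So R = 2√70/35.

R = 2√70/35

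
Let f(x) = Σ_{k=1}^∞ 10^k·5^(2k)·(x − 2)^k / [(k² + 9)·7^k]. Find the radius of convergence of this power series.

R = 7/250

The ratio of consecutive coefficients is [(k² + 9)/((k+1)² + 9)] · 10·25/7 → 250/7.
The series converges when 250/7 · |x − 2| < 1, giving R = 7/250.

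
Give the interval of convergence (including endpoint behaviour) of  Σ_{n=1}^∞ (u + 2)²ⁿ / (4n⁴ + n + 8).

[-3, -1]

Ratio test: |a_{n+1}/a_n| = (4n⁴ + n + 8)/(4(n+1)⁴ + (n+1) + 8) → 1 as n → ∞.
Successive powers of (u + 2) differ by 2, so the series converges when |u + 2|² · 1 < 1, i.e. |u + 2| < √(1) = 1. So R = 1.
Check u = -1: the series is dominated by a constant times Σ 1/n⁴, which converges (p = 4 > 1).
Check u = -3: the terms are on the order of 1/n⁴, so the series converges absolutely by comparison with the p-series (p = 4 > 1).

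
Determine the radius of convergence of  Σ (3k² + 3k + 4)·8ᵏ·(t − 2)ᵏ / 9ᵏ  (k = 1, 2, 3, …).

Ratio test: |a_{k+1}/a_k| = [(3(k+1)² + 3(k+1) + 4)/(3k² + 3k + 4)] · 8/9 → 8/9 as k → ∞.
Thus R = 1/(8/9) = 9/8.

R = 9/8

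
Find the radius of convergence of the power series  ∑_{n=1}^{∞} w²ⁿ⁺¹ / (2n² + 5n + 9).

By the ratio test, |a_{n+1}/a_n| = (2n² + 5n + 9)/(2(n+1)² + 5(n+1) + 9) → 1.
Since the exponent of w increases by 2 each term, convergence requires |w|² < 1, hence R = 1.

R = 1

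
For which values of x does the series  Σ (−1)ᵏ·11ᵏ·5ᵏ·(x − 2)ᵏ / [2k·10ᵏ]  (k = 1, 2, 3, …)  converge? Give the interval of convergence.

Apply the ratio test: |a_{k+1}| / |a_k| = [2k/2(k+1)] · 11·5/10, which tends to 11/2 as k → ∞.
Convergence for |x − 2| · 11/2 < 1, i.e. |x − 2| < 2/11. So R = 2/11.
When x = 24/11, convergence follows from the alternating series test (terms decrease monotonically to 0).
When x = 20/11, comparison with the harmonic series Σ 1/k shows the series diverges.

(20/11, 24/11]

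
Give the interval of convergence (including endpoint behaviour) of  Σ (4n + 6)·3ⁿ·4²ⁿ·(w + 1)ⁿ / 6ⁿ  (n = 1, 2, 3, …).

(-9/8, -7/8)

By the ratio test, |a_{n+1}/a_n| = [(4(n+1) + 6)/(4n + 6)] · 3·16/6 → 8.
Thus R = 1/(8) = 1/8.
Endpoint w = -7/8: the terms have absolute value of order n, which does not tend to 0, so the series diverges by the divergence test.
At w = -9/8: the terms have absolute value of order n, which does not tend to 0, so the series diverges by the divergence test.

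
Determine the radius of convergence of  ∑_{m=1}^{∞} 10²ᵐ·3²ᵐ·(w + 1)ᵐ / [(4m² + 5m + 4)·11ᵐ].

Apply the ratio test: |a_{m+1}| / |a_m| = [(4m² + 5m + 4)/(4(m+1)² + 5(m+1) + 4)] · 100·9/11, which tends to 900/11 as m → ∞.
Convergence for |w + 1| · 900/11 < 1, i.e. |w + 1| < 11/900. So R = 11/900.

R = 11/900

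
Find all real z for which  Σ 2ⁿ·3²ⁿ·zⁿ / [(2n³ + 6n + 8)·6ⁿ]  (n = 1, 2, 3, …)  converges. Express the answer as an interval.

[-1/3, 1/3]

By the ratio test, |a_{n+1}/a_n| = [(2n³ + 6n + 8)/(2(n+1)³ + 6(n+1) + 8)] · 2·9/6 → 3.
Convergence for |z| · 3 < 1, i.e. |z| < 1/3. So R = 1/3.
Endpoint z = 1/3: the terms are on the order of 1/n³, so the series converges absolutely by comparison with the p-series (p = 3 > 1).
When z = -1/3, the series is dominated by a constant times Σ 1/n³, which converges (p = 3 > 1).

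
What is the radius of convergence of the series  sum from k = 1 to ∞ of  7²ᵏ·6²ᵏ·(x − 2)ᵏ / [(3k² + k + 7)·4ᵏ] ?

By the ratio test, |a_{k+1}/a_k| = [(3k² + k + 7)/(3(k+1)² + (k+1) + 7)] · 49·36/4 → 441.
Thus R = 1/(441) = 1/441.

R = 1/441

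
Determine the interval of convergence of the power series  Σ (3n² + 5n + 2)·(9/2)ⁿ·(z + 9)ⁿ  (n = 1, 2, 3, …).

(-83/9, -79/9)

Apply the ratio test: |a_{n+1}| / |a_n| = [(3(n+1)² + 5(n+1) + 2)/(3n² + 5n + 2)] · 9/2, which tends to 9/2 as n → ∞.
Thus R = 1/(9/2) = 2/9.
When z = -79/9, the n-th term does not approach 0; divergence by the term test.
At z = -83/9: the terms do not tend to 0, so the series diverges.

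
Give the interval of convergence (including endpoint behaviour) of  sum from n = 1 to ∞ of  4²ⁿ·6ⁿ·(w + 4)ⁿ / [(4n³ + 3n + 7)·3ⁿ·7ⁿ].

[-135/32, -121/32]

Apply the ratio test: |a_{n+1}| / |a_n| = [(4n³ + 3n + 7)/(4(n+1)³ + 3(n+1) + 7)] · 16·6/(3·7), which tends to 32/7 as n → ∞.
Thus R = 1/(32/7) = 7/32.
Check w = -121/32: the terms are on the order of 1/n³, so the series converges absolutely by comparison with the p-series (p = 3 > 1).
Endpoint w = -135/32: the terms are on the order of 1/n³, so the series converges absolutely by comparison with the p-series (p = 3 > 1).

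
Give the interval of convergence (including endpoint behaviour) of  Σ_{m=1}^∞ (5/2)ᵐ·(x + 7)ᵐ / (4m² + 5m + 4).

The ratio of consecutive coefficients is [(4m² + 5m + 4)/(4(m+1)² + 5(m+1) + 4)] · 5/2 → 5/2.
Hence the series converges for |x + 7| < 1/(5/2) = 2/5, so the radius of convergence is 2/5.
Endpoint x = -33/5: the series is dominated by a constant times Σ 1/m², which converges (p = 2 > 1).
Check x = -37/5: the series is dominated by a constant times Σ 1/m², which converges (p = 2 > 1).

[-37/5, -33/5]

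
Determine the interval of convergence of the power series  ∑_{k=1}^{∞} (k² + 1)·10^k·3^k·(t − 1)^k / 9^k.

By the ratio test, |a_{k+1}/a_k| = [((k+1)² + 1)/(k² + 1)] · 10·3/9 → 10/3.
Hence the series converges for |t − 1| < 1/(10/3) = 3/10, so the radius of convergence is 3/10.
Endpoint t = 13/10: the terms do not tend to 0, so the series diverges.
When t = 7/10, the terms do not tend to 0, so the series diverges.

(7/10, 13/10)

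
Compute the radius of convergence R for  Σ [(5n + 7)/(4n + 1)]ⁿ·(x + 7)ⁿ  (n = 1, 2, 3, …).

Root test: |a_n|^(1/n) = (5n + 7)/(4n + 1) → 5/4.
Convergence for |x + 7| · 5/4 < 1, i.e. |x + 7| < 4/5. So R = 4/5.

R = 4/5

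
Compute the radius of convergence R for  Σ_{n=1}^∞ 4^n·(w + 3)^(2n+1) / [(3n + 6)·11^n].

By the ratio test, |a_{n+1}/a_n| = [(3n + 6)/(3(n+1) + 6)] · 4/11 → 4/11.
Writing y = (w + 3)², the series in y has radius 11/4, so |w + 3| < √(11/4) and R = √11/2.

R = √11/2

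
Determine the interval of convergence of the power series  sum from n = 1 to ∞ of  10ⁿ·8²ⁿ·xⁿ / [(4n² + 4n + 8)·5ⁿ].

[-1/128, 1/128]

The ratio of consecutive coefficients is [(4n² + 4n + 8)/(4(n+1)² + 4(n+1) + 8)] · 10·64/5 → 128.
Thus R = 1/(128) = 1/128.
Check x = 1/128: absolute convergence follows by limit comparison with Σ 1/n².
At x = -1/128: absolute convergence follows by limit comparison with Σ 1/n².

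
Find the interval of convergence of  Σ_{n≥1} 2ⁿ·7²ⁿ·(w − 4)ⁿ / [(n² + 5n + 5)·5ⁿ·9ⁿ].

Ratio test: |a_{n+1}/a_n| = [(n² + 5n + 5)/((n+1)² + 5(n+1) + 5)] · 2·49/(5·9) → 98/45 as n → ∞.
Hence the series converges for |w − 4| < 1/(98/45) = 45/98, so the radius of convergence is 45/98.
At w = 437/98: absolute convergence follows by limit comparison with Σ 1/n².
Check w = 347/98: absolute convergence follows by limit comparison with Σ 1/n².

[347/98, 437/98]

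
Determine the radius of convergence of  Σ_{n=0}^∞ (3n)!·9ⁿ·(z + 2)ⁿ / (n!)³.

The ratio of consecutive coefficients is (3n+1)·(3n+2)·(3n+3)/(n+1)³ · 9 → 243.
Hence the series converges for |z + 2| < 1/(243) = 1/243, so the radius of convergence is 1/243.

R = 1/243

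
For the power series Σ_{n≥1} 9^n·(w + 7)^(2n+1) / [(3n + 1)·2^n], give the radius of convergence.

By the ratio test, |a_{n+1}/a_n| = [(3n + 1)/(3(n+1) + 1)] · 9/2 → 9/2.
Writing y = (w + 7)², the series in y has radius 2/9, so |w + 7| < √(2/9) and R = √2/3.

R = √2/3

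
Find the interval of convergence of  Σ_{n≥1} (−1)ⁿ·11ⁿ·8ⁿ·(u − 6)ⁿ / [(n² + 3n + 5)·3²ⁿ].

Ratio test: |a_{n+1}/a_n| = [(n² + 3n + 5)/((n+1)² + 3(n+1) + 5)] · 11·8/9 → 88/9 as n → ∞.
Thus R = 1/(88/9) = 9/88.
Endpoint u = 537/88: the series is dominated by a constant times Σ 1/n², which converges (p = 2 > 1).
When u = 519/88, the terms are on the order of 1/n², so the series converges absolutely by comparison with the p-series (p = 2 > 1).

[519/88, 537/88]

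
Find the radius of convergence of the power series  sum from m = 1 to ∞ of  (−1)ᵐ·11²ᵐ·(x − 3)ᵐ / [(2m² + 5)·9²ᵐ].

Ratio test: |a_{m+1}/a_m| = [(2m² + 5)/(2(m+1)² + 5)] · 121/81 → 121/81 as m → ∞.
The series converges when 121/81 · |x − 3| < 1, giving R = 81/121.

R = 81/121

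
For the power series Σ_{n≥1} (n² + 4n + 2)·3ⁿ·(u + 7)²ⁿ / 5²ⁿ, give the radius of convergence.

The ratio of consecutive coefficients is [((n+1)² + 4(n+1) + 2)/(n² + 4n + 2)] · 3/25 → 3/25.
Successive powers of (u + 7) differ by 2, so the series converges when |u + 7|² · 3/25 < 1, i.e. |u + 7| < √(25/3). So R = 5√3/3.

R = 5√3/3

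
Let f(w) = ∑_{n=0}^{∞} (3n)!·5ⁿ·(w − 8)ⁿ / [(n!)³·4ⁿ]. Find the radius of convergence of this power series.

By the ratio test, |a_{n+1}/a_n| = (3n+1)·(3n+2)·(3n+3)/(n+1)³ · 5/4 → 135/4.
Hence the series converges for |w − 8| < 1/(135/4) = 4/135, so the radius of convergence is 4/135.

R = 4/135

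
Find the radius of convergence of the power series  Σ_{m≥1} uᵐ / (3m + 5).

By the ratio test, |a_{m+1}/a_m| = (3m + 5)/(3(m+1) + 5) → 1.
So the series converges when |u| < 1 and diverges when |u| > 1; R = 1.

R = 1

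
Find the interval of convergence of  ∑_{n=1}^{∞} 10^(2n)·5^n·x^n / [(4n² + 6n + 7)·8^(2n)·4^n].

[-64/125, 64/125]

Apply the ratio test: |a_{n+1}| / |a_n| = [(4n² + 6n + 7)/(4(n+1)² + 6(n+1) + 7)] · 100·5/(64·4), which tends to 125/64 as n → ∞.
Convergence for |x| · 125/64 < 1, i.e. |x| < 64/125. So R = 64/125.
Endpoint x = 64/125: the series is dominated by a constant times Σ 1/n², which converges (p = 2 > 1).
At x = -64/125: the terms are on the order of 1/n², so the series converges absolutely by comparison with the p-series (p = 2 > 1).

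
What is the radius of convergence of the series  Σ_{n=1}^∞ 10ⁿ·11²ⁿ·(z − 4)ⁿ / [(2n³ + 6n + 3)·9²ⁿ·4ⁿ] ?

R = 162/605

Ratio test: |a_{n+1}/a_n| = [(2n³ + 6n + 3)/(2(n+1)³ + 6(n+1) + 3)] · 10·121/(81·4) → 605/162 as n → ∞.
Hence the series converges for |z − 4| < 1/(605/162) = 162/605, so the radius of convergence is 162/605.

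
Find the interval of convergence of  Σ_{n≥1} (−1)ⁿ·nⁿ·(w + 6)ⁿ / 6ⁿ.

{-6}

Applying the root test, |a_n|^(1/n) = n/6 → ∞.
Since the n-th root of |a_n| is unbounded, the series converges only at w = -6; R = 0.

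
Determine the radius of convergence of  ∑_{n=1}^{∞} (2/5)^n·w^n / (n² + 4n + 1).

By the ratio test, |a_{n+1}/a_n| = [(n² + 4n + 1)/((n+1)² + 4(n+1) + 1)] · 2/5 → 2/5.
Hence the series converges for |w| < 1/(2/5) = 5/2, so the radius of convergence is 5/2.

R = 5/2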